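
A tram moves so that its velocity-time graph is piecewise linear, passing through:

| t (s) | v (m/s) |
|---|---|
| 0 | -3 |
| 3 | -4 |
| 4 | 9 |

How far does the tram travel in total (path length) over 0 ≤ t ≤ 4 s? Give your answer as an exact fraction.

185/13 m

Distance (not displacement) is the total path length: add the absolute areas under v-t.
0–3 s: |½(-3 + -4)(3)| = 10.5 m
3–4 s: v = 0 at t = 43/13 s; triangle areas 8/13 + 81/26 = 97/26 m
Total distance = 185/13 m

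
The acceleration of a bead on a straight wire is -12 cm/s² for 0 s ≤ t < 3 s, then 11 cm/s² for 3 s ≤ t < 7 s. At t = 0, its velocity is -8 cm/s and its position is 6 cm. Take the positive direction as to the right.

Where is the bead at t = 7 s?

-160 cm

On each constant-a segment, Δv = aΔt and Δx = v₀Δt + ½aΔt²; chain segment to segment.
0–3 s: v starts -8 cm/s; Δx = -8·3 + ½·-12·3² = -78 cm; v ends -44 cm/s.
3–7 s: v starts -44 cm/s; Δx = -44·4 + ½·11·4² = -88 cm; v ends 0 cm/s.
x(7) = 6 + Σ Δx = -160 cm.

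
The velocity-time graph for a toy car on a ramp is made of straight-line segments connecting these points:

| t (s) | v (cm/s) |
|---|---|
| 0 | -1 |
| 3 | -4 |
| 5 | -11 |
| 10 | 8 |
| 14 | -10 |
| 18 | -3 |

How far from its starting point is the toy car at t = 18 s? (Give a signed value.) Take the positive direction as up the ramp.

Displacement is the signed area under the v-t curve.
0–3 s: ½(-1 + -4)(3) = -7.5 cm
3–5 s: ½(-4 + -11)(2) = -15 cm
5–10 s: ½(-11 + 8)(5) = -7.5 cm
10–14 s: ½(8 + -10)(4) = -4 cm
14–18 s: ½(-10 + -3)(4) = -26 cm
Net displacement = -60 cm

-60 cm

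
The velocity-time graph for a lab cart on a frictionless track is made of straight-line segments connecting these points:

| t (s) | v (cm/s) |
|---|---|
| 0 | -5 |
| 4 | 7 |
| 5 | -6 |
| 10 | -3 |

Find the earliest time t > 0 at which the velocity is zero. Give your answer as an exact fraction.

v changes sign on 0–4 s (from -5 to 7); the graph is linear there, so v = 0 at t = 0 + (5)·(4 − 0)/(7 − -5) = 5/3 s.

t = 5/3 s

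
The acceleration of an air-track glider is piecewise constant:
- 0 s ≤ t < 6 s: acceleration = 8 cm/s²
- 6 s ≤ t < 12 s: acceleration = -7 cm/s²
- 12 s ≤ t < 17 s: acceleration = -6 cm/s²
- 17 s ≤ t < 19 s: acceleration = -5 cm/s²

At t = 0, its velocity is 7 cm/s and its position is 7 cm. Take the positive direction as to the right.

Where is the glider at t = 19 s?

343 cm

On each constant-a segment, Δv = aΔt and Δx = v₀Δt + ½aΔt²; chain segment to segment.
0–6 s: v starts 7 cm/s; Δx = 7·6 + ½·8·6² = 186 cm; v ends 55 cm/s.
6–12 s: v starts 55 cm/s; Δx = 55·6 + ½·-7·6² = 204 cm; v ends 13 cm/s.
12–17 s: v starts 13 cm/s; Δx = 13·5 + ½·-6·5² = -10 cm; v ends -17 cm/s.
17–19 s: v starts -17 cm/s; Δx = -17·2 + ½·-5·2² = -44 cm; v ends -27 cm/s.
x(19) = 7 + Σ Δx = 343 cm.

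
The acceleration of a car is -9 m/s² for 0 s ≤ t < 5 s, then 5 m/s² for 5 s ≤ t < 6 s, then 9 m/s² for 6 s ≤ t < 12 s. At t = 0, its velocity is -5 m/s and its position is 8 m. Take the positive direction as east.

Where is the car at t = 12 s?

-285 m

On each constant-a segment, Δv = aΔt and Δx = v₀Δt + ½aΔt²; chain segment to segment.
0–5 s: v starts -5 m/s; Δx = -5·5 + ½·-9·5² = -137.5 m; v ends -50 m/s.
5–6 s: v starts -50 m/s; Δx = -50·1 + ½·5·1² = -47.5 m; v ends -45 m/s.
6–12 s: v starts -45 m/s; Δx = -45·6 + ½·9·6² = -108 m; v ends 9 m/s.
x(12) = 8 + Σ Δx = -285 m.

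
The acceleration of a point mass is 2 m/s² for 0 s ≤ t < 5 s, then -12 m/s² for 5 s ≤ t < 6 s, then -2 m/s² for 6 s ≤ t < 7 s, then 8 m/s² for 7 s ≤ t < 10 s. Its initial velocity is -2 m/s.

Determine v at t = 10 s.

18 m/s

Δv equals the area under the a-t graph; then v = v₀ + Δv.
0–5 s: 2 × 5 = 10 m/s
5–6 s: -12 × 1 = -12 m/s
6–7 s: -2 × 1 = -2 m/s
7–10 s: 8 × 3 = 24 m/s
Δv = 20 m/s, so v(10) = -2 + (20) = 18 m/s.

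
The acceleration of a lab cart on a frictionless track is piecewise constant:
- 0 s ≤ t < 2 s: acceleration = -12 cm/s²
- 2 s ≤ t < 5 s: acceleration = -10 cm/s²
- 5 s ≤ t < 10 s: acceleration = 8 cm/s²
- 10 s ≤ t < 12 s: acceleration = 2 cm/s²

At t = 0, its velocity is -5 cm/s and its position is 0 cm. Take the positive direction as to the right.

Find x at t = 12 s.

On each constant-a segment, Δv = aΔt and Δx = v₀Δt + ½aΔt²; chain segment to segment.
0–2 s: v starts -5 cm/s; Δx = -5·2 + ½·-12·2² = -34 cm; v ends -29 cm/s.
2–5 s: v starts -29 cm/s; Δx = -29·3 + ½·-10·3² = -132 cm; v ends -59 cm/s.
5–10 s: v starts -59 cm/s; Δx = -59·5 + ½·8·5² = -195 cm; v ends -19 cm/s.
10–12 s: v starts -19 cm/s; Δx = -19·2 + ½·2·2² = -34 cm; v ends -15 cm/s.
x(12) = 0 + Σ Δx = -395 cm.

-395 cm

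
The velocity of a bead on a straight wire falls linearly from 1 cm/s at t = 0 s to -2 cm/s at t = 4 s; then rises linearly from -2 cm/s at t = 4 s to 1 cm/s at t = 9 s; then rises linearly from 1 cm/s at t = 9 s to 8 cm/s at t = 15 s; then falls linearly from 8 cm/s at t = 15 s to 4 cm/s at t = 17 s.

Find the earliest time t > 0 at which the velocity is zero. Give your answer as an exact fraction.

v changes sign on 0–4 s (from 1 to -2); the graph is linear there, so v = 0 at t = 0 + (-1)·(4 − 0)/(-2 − 1) = 4/3 s.

t = 4/3 s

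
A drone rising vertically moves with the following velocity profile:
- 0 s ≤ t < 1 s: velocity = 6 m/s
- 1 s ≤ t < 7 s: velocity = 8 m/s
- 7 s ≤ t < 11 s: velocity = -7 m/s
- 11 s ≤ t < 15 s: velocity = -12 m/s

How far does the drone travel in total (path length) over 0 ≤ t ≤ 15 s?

130 m

Distance (not displacement) is the total path length: add the absolute areas under v-t.
0–1 s: |6| × 1 = 6 m
1–7 s: |8| × 6 = 48 m
7–11 s: |-7| × 4 = 28 m
11–15 s: |-12| × 4 = 48 m
Total distance = 130 m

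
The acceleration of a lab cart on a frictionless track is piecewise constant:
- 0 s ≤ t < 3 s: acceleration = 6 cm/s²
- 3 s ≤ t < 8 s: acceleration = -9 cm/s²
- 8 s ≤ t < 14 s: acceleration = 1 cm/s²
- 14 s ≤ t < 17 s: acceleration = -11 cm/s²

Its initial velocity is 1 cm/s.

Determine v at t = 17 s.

-53 cm/s

Δv equals the area under the a-t graph; then v = v₀ + Δv.
0–3 s: 6 × 3 = 18 cm/s
3–8 s: -9 × 5 = -45 cm/s
8–14 s: 1 × 6 = 6 cm/s
14–17 s: -11 × 3 = -33 cm/s
Δv = -54 cm/s, so v(17) = 1 + (-54) = -53 cm/s.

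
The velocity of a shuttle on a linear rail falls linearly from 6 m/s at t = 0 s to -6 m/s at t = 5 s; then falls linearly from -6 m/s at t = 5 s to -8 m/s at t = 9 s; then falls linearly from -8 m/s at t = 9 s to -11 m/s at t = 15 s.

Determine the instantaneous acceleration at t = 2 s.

Acceleration is the slope of the v-t graph on 0–5 s: (-6 − 6)/(5 − 0) = -2.4 m/s².

-2.4 m/s²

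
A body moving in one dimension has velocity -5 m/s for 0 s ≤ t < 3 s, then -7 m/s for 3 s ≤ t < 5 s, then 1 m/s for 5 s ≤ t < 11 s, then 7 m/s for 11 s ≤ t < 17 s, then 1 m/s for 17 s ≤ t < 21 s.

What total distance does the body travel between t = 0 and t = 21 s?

Distance (not displacement) is the total path length: add the absolute areas under v-t.
0–3 s: |-5| × 3 = 15 m
3–5 s: |-7| × 2 = 14 m
5–11 s: |1| × 6 = 6 m
11–17 s: |7| × 6 = 42 m
17–21 s: |1| × 4 = 4 m
Total distance = 81 m

81 m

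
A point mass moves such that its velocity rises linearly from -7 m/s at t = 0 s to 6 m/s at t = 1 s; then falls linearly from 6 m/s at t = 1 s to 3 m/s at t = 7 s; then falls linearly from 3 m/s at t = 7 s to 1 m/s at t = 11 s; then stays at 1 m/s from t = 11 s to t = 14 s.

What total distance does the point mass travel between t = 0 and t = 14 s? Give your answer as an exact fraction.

Distance (not displacement) is the total path length: add the absolute areas under v-t.
0–1 s: v = 0 at t = 7/13 s; triangle areas 49/26 + 18/13 = 85/26 m
1–7 s: |½(6 + 3)(6)| = 27 m
7–11 s: |½(3 + 1)(4)| = 8 m
11–14 s: |1| × 3 = 3 m
Total distance = 1073/26 m

1073/26 m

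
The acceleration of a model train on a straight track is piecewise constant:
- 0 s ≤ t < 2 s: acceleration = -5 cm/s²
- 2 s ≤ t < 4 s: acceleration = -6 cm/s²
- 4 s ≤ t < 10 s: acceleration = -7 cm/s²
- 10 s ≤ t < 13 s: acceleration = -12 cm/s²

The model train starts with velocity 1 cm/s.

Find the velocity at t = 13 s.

Δv equals the area under the a-t graph; then v = v₀ + Δv.
0–2 s: -5 × 2 = -10 cm/s
2–4 s: -6 × 2 = -12 cm/s
4–10 s: -7 × 6 = -42 cm/s
10–13 s: -12 × 3 = -36 cm/s
Δv = -100 cm/s, so v(13) = 1 + (-100) = -99 cm/s.

-99 cm/s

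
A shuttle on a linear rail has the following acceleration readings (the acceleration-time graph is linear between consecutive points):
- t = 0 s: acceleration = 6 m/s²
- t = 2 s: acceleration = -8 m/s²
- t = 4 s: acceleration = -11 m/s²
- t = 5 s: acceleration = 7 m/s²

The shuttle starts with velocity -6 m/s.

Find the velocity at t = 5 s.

-29 m/s

Δv equals the area under the a-t graph; then v = v₀ + Δv.
0–2 s: ½(6 + -8)(2) = -2 m/s
2–4 s: ½(-8 + -11)(2) = -19 m/s
4–5 s: ½(-11 + 7)(1) = -2 m/s
Δv = -23 m/s, so v(5) = -6 + (-23) = -29 m/s.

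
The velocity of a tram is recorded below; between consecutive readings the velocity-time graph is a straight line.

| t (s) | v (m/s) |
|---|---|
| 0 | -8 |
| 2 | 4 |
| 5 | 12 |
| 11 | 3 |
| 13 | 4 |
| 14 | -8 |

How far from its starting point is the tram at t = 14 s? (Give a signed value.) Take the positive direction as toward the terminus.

70 m

Displacement is the signed area under the v-t curve.
0–2 s: ½(-8 + 4)(2) = -4 m
2–5 s: ½(4 + 12)(3) = 24 m
5–11 s: ½(12 + 3)(6) = 45 m
11–13 s: ½(3 + 4)(2) = 7 m
13–14 s: ½(4 + -8)(1) = -2 m
Net displacement = 70 m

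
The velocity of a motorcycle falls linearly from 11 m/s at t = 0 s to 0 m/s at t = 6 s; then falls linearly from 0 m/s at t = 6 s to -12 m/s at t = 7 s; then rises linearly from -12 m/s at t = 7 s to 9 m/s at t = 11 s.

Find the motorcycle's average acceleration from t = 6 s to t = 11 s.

Average acceleration = Δv/Δt = (9 − 0)/(11 − 6) = 1.8 m/s².

1.8 m/s²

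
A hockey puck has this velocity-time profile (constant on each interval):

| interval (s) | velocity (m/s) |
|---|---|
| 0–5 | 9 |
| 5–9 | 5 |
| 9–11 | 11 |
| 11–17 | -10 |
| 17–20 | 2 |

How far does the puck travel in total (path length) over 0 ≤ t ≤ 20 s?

Distance (not displacement) is the total path length: add the absolute areas under v-t.
0–5 s: |9| × 5 = 45 m
5–9 s: |5| × 4 = 20 m
9–11 s: |11| × 2 = 22 m
11–17 s: |-10| × 6 = 60 m
17–20 s: |2| × 3 = 6 m
Total distance = 153 m

153 m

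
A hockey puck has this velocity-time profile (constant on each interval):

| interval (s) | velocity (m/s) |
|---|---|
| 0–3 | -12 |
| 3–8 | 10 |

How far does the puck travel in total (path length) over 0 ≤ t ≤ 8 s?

86 m

Distance (not displacement) is the total path length: add the absolute areas under v-t.
0–3 s: |-12| × 3 = 36 m
3–8 s: |10| × 5 = 50 m
Total distance = 86 m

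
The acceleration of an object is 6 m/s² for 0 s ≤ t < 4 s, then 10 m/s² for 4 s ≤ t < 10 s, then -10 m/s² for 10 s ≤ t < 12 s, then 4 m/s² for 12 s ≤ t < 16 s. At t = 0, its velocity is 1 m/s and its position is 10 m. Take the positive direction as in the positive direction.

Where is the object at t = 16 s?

834 m

On each constant-a segment, Δv = aΔt and Δx = v₀Δt + ½aΔt²; chain segment to segment.
0–4 s: v starts 1 m/s; Δx = 1·4 + ½·6·4² = 52 m; v ends 25 m/s.
4–10 s: v starts 25 m/s; Δx = 25·6 + ½·10·6² = 330 m; v ends 85 m/s.
10–12 s: v starts 85 m/s; Δx = 85·2 + ½·-10·2² = 150 m; v ends 65 m/s.
12–16 s: v starts 65 m/s; Δx = 65·4 + ½·4·4² = 292 m; v ends 81 m/s.
x(16) = 10 + Σ Δx = 834 m.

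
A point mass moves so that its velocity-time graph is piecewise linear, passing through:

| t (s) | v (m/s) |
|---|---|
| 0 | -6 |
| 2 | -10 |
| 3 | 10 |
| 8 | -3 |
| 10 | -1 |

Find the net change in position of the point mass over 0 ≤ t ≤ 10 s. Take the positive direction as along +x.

Displacement is the signed area under the v-t curve.
0–2 s: ½(-6 + -10)(2) = -16 m
2–3 s: ½(-10 + 10)(1) = 0 m
3–8 s: ½(10 + -3)(5) = 17.5 m
8–10 s: ½(-3 + -1)(2) = -4 m
Net displacement = -2.5 m

-2.5 m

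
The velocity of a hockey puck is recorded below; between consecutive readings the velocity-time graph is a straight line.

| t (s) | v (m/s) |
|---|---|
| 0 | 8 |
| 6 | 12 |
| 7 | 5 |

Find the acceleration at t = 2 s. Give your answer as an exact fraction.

Acceleration is the slope of the v-t graph on 0–6 s: (12 − 8)/(6 − 0) = 2/3 m/s².

2/3 m/s²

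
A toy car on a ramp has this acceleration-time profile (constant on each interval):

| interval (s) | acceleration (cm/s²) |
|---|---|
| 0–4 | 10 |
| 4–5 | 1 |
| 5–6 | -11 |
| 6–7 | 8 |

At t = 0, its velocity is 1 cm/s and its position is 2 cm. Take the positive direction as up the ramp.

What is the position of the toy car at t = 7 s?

199 cm

On each constant-a segment, Δv = aΔt and Δx = v₀Δt + ½aΔt²; chain segment to segment.
0–4 s: v starts 1 cm/s; Δx = 1·4 + ½·10·4² = 84 cm; v ends 41 cm/s.
4–5 s: v starts 41 cm/s; Δx = 41·1 + ½·1·1² = 41.5 cm; v ends 42 cm/s.
5–6 s: v starts 42 cm/s; Δx = 42·1 + ½·-11·1² = 36.5 cm; v ends 31 cm/s.
6–7 s: v starts 31 cm/s; Δx = 31·1 + ½·8·1² = 35 cm; v ends 39 cm/s.
x(7) = 2 + Σ Δx = 199 cm.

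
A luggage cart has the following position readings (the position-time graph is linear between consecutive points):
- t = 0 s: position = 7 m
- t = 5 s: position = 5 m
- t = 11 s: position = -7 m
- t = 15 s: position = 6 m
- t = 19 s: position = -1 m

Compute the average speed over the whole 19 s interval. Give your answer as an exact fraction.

Average speed = (total path length)/(elapsed time); on a piecewise-linear x-t graph the path length is Σ|Δx|.
0–5 s: |Δx| = |5 − 7| = 2 m
5–11 s: |Δx| = |-7 − 5| = 12 m
11–15 s: |Δx| = |6 − -7| = 13 m
15–19 s: |Δx| = |-1 − 6| = 7 m
Total path = 34 m; average speed = 34/19 = 34/19 m/s.

34/19 m/s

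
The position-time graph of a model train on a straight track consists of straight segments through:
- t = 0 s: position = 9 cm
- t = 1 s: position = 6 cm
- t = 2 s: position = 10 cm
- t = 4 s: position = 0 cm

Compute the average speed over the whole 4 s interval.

4.25 cm/s

Average speed = (total path length)/(elapsed time); on a piecewise-linear x-t graph the path length is Σ|Δx|.
0–1 s: |Δx| = |6 − 9| = 3 cm
1–2 s: |Δx| = |10 − 6| = 4 cm
2–4 s: |Δx| = |0 − 10| = 10 cm
Total path = 17 cm; average speed = 17/4 = 4.25 cm/s.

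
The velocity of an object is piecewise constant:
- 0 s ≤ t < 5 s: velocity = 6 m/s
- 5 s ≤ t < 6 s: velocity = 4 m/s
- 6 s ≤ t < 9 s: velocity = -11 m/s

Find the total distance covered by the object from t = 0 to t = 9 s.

Total distance travelled is ∫|v| dt — sum the magnitudes of each area piece.
0–5 s: |6| × 5 = 30 m
5–6 s: |4| × 1 = 4 m
6–9 s: |-11| × 3 = 33 m
Total distance = 67 m

67 m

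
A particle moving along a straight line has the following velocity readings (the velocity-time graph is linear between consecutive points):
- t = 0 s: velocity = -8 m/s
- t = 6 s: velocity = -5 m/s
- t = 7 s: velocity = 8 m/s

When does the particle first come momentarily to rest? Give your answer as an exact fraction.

t = 83/13 s

v changes sign on 6–7 s (from -5 to 8); the graph is linear there, so v = 0 at t = 6 + (5)·(7 − 6)/(8 − -5) = 83/13 s.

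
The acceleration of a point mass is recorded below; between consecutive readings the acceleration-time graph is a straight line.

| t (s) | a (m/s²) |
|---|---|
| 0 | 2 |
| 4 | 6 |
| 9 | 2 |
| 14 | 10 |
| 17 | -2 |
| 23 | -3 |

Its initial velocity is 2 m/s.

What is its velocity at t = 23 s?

Δv equals the area under the a-t graph; then v = v₀ + Δv.
0–4 s: ½(2 + 6)(4) = 16 m/s
4–9 s: ½(6 + 2)(5) = 20 m/s
9–14 s: ½(2 + 10)(5) = 30 m/s
14–17 s: ½(10 + -2)(3) = 12 m/s
17–23 s: ½(-2 + -3)(6) = -15 m/s
Δv = 63 m/s, so v(23) = 2 + (63) = 65 m/s.

65 m/s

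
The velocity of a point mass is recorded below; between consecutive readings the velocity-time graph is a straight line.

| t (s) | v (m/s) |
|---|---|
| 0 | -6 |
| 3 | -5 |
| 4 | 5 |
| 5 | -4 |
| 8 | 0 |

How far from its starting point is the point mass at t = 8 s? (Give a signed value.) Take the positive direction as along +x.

Displacement is the signed area under the v-t curve.
0–3 s: ½(-6 + -5)(3) = -16.5 m
3–4 s: ½(-5 + 5)(1) = 0 m
4–5 s: ½(5 + -4)(1) = 0.5 m
5–8 s: ½(-4 + 0)(3) = -6 m
Net displacement = -22 m

-22 m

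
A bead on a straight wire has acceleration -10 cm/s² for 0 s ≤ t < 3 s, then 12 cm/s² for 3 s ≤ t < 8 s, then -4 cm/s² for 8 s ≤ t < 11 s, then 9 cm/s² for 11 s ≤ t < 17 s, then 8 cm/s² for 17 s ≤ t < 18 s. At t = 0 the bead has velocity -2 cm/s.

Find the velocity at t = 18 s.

78 cm/s

Δv equals the area under the a-t graph; then v = v₀ + Δv.
0–3 s: -10 × 3 = -30 cm/s
3–8 s: 12 × 5 = 60 cm/s
8–11 s: -4 × 3 = -12 cm/s
11–17 s: 9 × 6 = 54 cm/s
17–18 s: 8 × 1 = 8 cm/s
Δv = 80 cm/s, so v(18) = -2 + (80) = 78 cm/s.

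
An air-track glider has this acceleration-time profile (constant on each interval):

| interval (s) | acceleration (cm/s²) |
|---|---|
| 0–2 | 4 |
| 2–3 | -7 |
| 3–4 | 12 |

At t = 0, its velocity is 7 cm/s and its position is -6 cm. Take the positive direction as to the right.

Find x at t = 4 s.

41.5 cm

On each constant-a segment, Δv = aΔt and Δx = v₀Δt + ½aΔt²; chain segment to segment.
0–2 s: v starts 7 cm/s; Δx = 7·2 + ½·4·2² = 22 cm; v ends 15 cm/s.
2–3 s: v starts 15 cm/s; Δx = 15·1 + ½·-7·1² = 11.5 cm; v ends 8 cm/s.
3–4 s: v starts 8 cm/s; Δx = 8·1 + ½·12·1² = 14 cm; v ends 20 cm/s.
x(4) = -6 + Σ Δx = 41.5 cm.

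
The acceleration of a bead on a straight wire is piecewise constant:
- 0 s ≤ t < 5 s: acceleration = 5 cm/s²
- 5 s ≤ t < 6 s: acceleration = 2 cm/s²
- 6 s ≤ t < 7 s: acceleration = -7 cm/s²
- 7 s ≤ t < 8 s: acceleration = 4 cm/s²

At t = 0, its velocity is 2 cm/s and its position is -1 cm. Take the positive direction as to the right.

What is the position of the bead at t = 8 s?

149 cm

On each constant-a segment, Δv = aΔt and Δx = v₀Δt + ½aΔt²; chain segment to segment.
0–5 s: v starts 2 cm/s; Δx = 2·5 + ½·5·5² = 72.5 cm; v ends 27 cm/s.
5–6 s: v starts 27 cm/s; Δx = 27·1 + ½·2·1² = 28 cm; v ends 29 cm/s.
6–7 s: v starts 29 cm/s; Δx = 29·1 + ½·-7·1² = 25.5 cm; v ends 22 cm/s.
7–8 s: v starts 22 cm/s; Δx = 22·1 + ½·4·1² = 24 cm; v ends 26 cm/s.
x(8) = -1 + Σ Δx = 149 cm.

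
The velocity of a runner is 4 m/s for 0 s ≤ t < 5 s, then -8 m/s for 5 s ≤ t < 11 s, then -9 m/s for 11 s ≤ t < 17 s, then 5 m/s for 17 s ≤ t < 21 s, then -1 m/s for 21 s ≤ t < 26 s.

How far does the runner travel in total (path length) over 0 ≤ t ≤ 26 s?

Distance (not displacement) is the total path length: add the absolute areas under v-t.
0–5 s: |4| × 5 = 20 m
5–11 s: |-8| × 6 = 48 m
11–17 s: |-9| × 6 = 54 m
17–21 s: |5| × 4 = 20 m
21–26 s: |-1| × 5 = 5 m
Total distance = 147 m

147 m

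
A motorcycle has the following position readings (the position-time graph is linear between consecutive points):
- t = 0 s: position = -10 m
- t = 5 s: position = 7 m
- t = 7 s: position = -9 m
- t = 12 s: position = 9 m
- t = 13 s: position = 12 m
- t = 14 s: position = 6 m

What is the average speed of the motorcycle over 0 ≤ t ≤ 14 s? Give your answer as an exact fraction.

30/7 m/s

Average speed = (total path length)/(elapsed time); on a piecewise-linear x-t graph the path length is Σ|Δx|.
0–5 s: |Δx| = |7 − -10| = 17 m
5–7 s: |Δx| = |-9 − 7| = 16 m
7–12 s: |Δx| = |9 − -9| = 18 m
12–13 s: |Δx| = |12 − 9| = 3 m
13–14 s: |Δx| = |6 − 12| = 6 m
Total path = 60 m; average speed = 60/14 = 30/7 m/s.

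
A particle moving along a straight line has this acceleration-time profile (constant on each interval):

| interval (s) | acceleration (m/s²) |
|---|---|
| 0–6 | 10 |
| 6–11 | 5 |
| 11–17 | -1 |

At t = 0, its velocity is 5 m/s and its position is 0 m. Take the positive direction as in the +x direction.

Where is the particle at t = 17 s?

1119.5 m

On each constant-a segment, Δv = aΔt and Δx = v₀Δt + ½aΔt²; chain segment to segment.
0–6 s: v starts 5 m/s; Δx = 5·6 + ½·10·6² = 210 m; v ends 65 m/s.
6–11 s: v starts 65 m/s; Δx = 65·5 + ½·5·5² = 387.5 m; v ends 90 m/s.
11–17 s: v starts 90 m/s; Δx = 90·6 + ½·-1·6² = 522 m; v ends 84 m/s.
x(17) = 0 + Σ Δx = 1119.5 m.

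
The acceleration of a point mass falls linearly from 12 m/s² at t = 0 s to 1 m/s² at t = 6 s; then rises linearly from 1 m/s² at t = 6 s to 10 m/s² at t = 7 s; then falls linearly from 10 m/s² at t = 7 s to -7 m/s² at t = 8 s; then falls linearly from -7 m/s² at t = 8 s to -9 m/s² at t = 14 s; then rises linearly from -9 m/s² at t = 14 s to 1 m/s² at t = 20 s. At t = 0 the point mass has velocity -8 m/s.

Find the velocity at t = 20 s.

Δv equals the area under the a-t graph; then v = v₀ + Δv.
0–6 s: ½(12 + 1)(6) = 39 m/s
6–7 s: ½(1 + 10)(1) = 5.5 m/s
7–8 s: ½(10 + -7)(1) = 1.5 m/s
8–14 s: ½(-7 + -9)(6) = -48 m/s
14–20 s: ½(-9 + 1)(6) = -24 m/s
Δv = -26 m/s, so v(20) = -8 + (-26) = -34 m/s.

-34 m/s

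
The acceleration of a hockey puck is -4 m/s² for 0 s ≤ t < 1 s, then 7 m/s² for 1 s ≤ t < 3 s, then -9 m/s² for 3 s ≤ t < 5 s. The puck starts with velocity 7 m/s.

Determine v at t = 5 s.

Δv equals the area under the a-t graph; then v = v₀ + Δv.
0–1 s: -4 × 1 = -4 m/s
1–3 s: 7 × 2 = 14 m/s
3–5 s: -9 × 2 = -18 m/s
Δv = -8 m/s, so v(5) = 7 + (-8) = -1 m/s.

-1 m/s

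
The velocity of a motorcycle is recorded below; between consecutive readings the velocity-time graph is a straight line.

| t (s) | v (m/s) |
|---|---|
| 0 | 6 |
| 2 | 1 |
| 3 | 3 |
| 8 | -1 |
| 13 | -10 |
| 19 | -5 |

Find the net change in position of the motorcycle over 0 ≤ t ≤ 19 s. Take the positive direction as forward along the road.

-58.5 m

Net displacement equals the area under the velocity-time graph (areas below the axis count negative).
0–2 s: ½(6 + 1)(2) = 7 m
2–3 s: ½(1 + 3)(1) = 2 m
3–8 s: ½(3 + -1)(5) = 5 m
8–13 s: ½(-1 + -10)(5) = -27.5 m
13–19 s: ½(-10 + -5)(6) = -45 m
Net displacement = -58.5 m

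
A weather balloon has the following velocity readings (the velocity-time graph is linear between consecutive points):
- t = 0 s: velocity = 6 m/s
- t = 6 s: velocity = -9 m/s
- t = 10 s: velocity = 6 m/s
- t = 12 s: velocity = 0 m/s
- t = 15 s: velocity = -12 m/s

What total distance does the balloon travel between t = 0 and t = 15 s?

63 m

Distance (not displacement) is the total path length: add the absolute areas under v-t.
0–6 s: v = 0 at t = 2.4 s; triangle areas 7.2 + 16.2 = 23.4 m
6–10 s: v = 0 at t = 8.4 s; triangle areas 10.8 + 4.8 = 15.6 m
10–12 s: |½(6 + 0)(2)| = 6 m
12–15 s: |½(0 + -12)(3)| = 18 m
Total distance = 63 m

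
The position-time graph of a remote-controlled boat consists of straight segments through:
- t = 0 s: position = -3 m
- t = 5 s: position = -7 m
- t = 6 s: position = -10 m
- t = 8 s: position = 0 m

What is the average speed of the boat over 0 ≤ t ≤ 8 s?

Average speed = (total path length)/(elapsed time); on a piecewise-linear x-t graph the path length is Σ|Δx|.
0–5 s: |Δx| = |-7 − -3| = 4 m
5–6 s: |Δx| = |-10 − -7| = 3 m
6–8 s: |Δx| = |0 − -10| = 10 m
Total path = 17 m; average speed = 17/8 = 2.125 m/s.

2.125 m/s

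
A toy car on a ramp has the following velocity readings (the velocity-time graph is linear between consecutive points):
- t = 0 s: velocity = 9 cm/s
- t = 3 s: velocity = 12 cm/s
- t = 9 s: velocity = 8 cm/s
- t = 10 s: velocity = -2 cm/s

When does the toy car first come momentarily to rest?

v changes sign on 9–10 s (from 8 to -2); the graph is linear there, so v = 0 at t = 9 + (-8)·(10 − 9)/(-2 − 8) = 9.8 s.

t = 9.8 s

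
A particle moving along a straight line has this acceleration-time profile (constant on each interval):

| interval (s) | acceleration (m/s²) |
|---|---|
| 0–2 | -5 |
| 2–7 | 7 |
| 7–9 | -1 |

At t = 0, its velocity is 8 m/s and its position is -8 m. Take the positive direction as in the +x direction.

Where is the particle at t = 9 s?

On each constant-a segment, Δv = aΔt and Δx = v₀Δt + ½aΔt²; chain segment to segment.
0–2 s: v starts 8 m/s; Δx = 8·2 + ½·-5·2² = 6 m; v ends -2 m/s.
2–7 s: v starts -2 m/s; Δx = -2·5 + ½·7·5² = 77.5 m; v ends 33 m/s.
7–9 s: v starts 33 m/s; Δx = 33·2 + ½·-1·2² = 64 m; v ends 31 m/s.
x(9) = -8 + Σ Δx = 139.5 m.

139.5 m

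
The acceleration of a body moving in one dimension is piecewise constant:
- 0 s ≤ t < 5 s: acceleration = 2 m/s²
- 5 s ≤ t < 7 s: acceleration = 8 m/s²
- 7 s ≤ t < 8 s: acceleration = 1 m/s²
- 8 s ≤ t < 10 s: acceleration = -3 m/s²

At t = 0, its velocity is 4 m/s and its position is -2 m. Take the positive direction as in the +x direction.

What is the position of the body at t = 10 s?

On each constant-a segment, Δv = aΔt and Δx = v₀Δt + ½aΔt²; chain segment to segment.
0–5 s: v starts 4 m/s; Δx = 4·5 + ½·2·5² = 45 m; v ends 14 m/s.
5–7 s: v starts 14 m/s; Δx = 14·2 + ½·8·2² = 44 m; v ends 30 m/s.
7–8 s: v starts 30 m/s; Δx = 30·1 + ½·1·1² = 30.5 m; v ends 31 m/s.
8–10 s: v starts 31 m/s; Δx = 31·2 + ½·-3·2² = 56 m; v ends 25 m/s.
x(10) = -2 + Σ Δx = 173.5 m.

173.5 m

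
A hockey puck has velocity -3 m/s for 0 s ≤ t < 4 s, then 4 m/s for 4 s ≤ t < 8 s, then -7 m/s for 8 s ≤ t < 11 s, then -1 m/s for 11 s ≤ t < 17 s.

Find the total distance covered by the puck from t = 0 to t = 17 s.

55 m

Total distance travelled is ∫|v| dt — sum the magnitudes of each area piece.
0–4 s: |-3| × 4 = 12 m
4–8 s: |4| × 4 = 16 m
8–11 s: |-7| × 3 = 21 m
11–17 s: |-1| × 6 = 6 m
Total distance = 55 m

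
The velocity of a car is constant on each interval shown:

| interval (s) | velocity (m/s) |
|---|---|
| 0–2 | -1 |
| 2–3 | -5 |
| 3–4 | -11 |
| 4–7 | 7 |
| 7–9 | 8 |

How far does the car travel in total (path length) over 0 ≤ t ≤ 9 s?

55 m

Distance (not displacement) is the total path length: add the absolute areas under v-t.
0–2 s: |-1| × 2 = 2 m
2–3 s: |-5| × 1 = 5 m
3–4 s: |-11| × 1 = 11 m
4–7 s: |7| × 3 = 21 m
7–9 s: |8| × 2 = 16 m
Total distance = 55 m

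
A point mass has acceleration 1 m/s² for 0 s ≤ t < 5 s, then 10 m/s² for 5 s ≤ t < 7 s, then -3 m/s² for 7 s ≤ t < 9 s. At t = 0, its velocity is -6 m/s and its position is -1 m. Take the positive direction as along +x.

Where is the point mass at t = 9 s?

31.5 m

On each constant-a segment, Δv = aΔt and Δx = v₀Δt + ½aΔt²; chain segment to segment.
0–5 s: v starts -6 m/s; Δx = -6·5 + ½·1·5² = -17.5 m; v ends -1 m/s.
5–7 s: v starts -1 m/s; Δx = -1·2 + ½·10·2² = 18 m; v ends 19 m/s.
7–9 s: v starts 19 m/s; Δx = 19·2 + ½·-3·2² = 32 m; v ends 13 m/s.
x(9) = -1 + Σ Δx = 31.5 m.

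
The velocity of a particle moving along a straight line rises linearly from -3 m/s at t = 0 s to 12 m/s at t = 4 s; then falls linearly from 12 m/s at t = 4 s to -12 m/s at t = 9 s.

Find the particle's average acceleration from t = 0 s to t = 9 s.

Average acceleration = Δv/Δt = (-12 − -3)/(9 − 0) = -1 m/s².

-1 m/s²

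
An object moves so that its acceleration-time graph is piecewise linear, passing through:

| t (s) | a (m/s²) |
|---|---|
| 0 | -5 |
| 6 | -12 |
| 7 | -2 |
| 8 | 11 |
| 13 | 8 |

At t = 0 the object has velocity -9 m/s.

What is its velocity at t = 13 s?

Δv equals the area under the a-t graph; then v = v₀ + Δv.
0–6 s: ½(-5 + -12)(6) = -51 m/s
6–7 s: ½(-12 + -2)(1) = -7 m/s
7–8 s: ½(-2 + 11)(1) = 4.5 m/s
8–13 s: ½(11 + 8)(5) = 47.5 m/s
Δv = -6 m/s, so v(13) = -9 + (-6) = -15 m/s.

-15 m/s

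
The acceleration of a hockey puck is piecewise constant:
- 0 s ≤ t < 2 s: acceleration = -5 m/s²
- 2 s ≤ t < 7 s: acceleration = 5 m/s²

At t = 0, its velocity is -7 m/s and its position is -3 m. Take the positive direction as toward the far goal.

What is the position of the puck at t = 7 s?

On each constant-a segment, Δv = aΔt and Δx = v₀Δt + ½aΔt²; chain segment to segment.
0–2 s: v starts -7 m/s; Δx = -7·2 + ½·-5·2² = -24 m; v ends -17 m/s.
2–7 s: v starts -17 m/s; Δx = -17·5 + ½·5·5² = -22.5 m; v ends 8 m/s.
x(7) = -3 + Σ Δx = -49.5 m.

-49.5 m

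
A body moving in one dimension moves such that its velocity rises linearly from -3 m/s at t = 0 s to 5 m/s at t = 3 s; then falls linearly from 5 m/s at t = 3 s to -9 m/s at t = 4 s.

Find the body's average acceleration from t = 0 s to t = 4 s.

Average acceleration = Δv/Δt = (-9 − -3)/(4 − 0) = -1.5 m/s².

-1.5 m/s²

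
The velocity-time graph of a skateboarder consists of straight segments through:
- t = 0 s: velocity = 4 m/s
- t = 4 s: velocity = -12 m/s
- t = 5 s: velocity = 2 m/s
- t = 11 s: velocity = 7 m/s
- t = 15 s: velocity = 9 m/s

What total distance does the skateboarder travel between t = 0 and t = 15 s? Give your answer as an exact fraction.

590/7 m

Total distance travelled is ∫|v| dt — sum the magnitudes of each area piece.
0–4 s: v = 0 at t = 1 s; triangle areas 2 + 18 = 20 m
4–5 s: v = 0 at t = 34/7 s; triangle areas 36/7 + 1/7 = 37/7 m
5–11 s: |½(2 + 7)(6)| = 27 m
11–15 s: |½(7 + 9)(4)| = 32 m
Total distance = 590/7 m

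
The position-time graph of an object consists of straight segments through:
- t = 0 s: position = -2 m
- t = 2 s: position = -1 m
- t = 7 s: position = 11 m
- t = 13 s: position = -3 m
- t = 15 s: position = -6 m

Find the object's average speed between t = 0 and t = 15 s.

Average speed = (total path length)/(elapsed time); on a piecewise-linear x-t graph the path length is Σ|Δx|.
0–2 s: |Δx| = |-1 − -2| = 1 m
2–7 s: |Δx| = |11 − -1| = 12 m
7–13 s: |Δx| = |-3 − 11| = 14 m
13–15 s: |Δx| = |-6 − -3| = 3 m
Total path = 30 m; average speed = 30/15 = 2 m/s.

2 m/s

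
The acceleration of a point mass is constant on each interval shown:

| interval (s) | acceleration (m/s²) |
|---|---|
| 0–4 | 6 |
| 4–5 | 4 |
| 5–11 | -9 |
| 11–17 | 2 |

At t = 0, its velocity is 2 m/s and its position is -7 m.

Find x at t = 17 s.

-13 m

On each constant-a segment, Δv = aΔt and Δx = v₀Δt + ½aΔt²; chain segment to segment.
0–4 s: v starts 2 m/s; Δx = 2·4 + ½·6·4² = 56 m; v ends 26 m/s.
4–5 s: v starts 26 m/s; Δx = 26·1 + ½·4·1² = 28 m; v ends 30 m/s.
5–11 s: v starts 30 m/s; Δx = 30·6 + ½·-9·6² = 18 m; v ends -24 m/s.
11–17 s: v starts -24 m/s; Δx = -24·6 + ½·2·6² = -108 m; v ends -12 m/s.
x(17) = -7 + Σ Δx = -13 m.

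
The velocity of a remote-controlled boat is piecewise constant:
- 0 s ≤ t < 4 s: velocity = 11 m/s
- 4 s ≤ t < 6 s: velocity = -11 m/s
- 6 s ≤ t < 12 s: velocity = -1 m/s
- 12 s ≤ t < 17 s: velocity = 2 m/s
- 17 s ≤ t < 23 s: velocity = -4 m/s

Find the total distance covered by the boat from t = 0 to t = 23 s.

106 m

Distance (not displacement) is the total path length: add the absolute areas under v-t.
0–4 s: |11| × 4 = 44 m
4–6 s: |-11| × 2 = 22 m
6–12 s: |-1| × 6 = 6 m
12–17 s: |2| × 5 = 10 m
17–23 s: |-4| × 6 = 24 m
Total distance = 106 m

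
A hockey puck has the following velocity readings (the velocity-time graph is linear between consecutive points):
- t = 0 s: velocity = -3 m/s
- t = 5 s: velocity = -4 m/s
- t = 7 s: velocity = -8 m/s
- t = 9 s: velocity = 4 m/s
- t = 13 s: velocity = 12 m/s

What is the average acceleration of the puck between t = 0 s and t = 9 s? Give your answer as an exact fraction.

Average acceleration = Δv/Δt = (4 − -3)/(9 − 0) = 7/9 m/s².

7/9 m/s²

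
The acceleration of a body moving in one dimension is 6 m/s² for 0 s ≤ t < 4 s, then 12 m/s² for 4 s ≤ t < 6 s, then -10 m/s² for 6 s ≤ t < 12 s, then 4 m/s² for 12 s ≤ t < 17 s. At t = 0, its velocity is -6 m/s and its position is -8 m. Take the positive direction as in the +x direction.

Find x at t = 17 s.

108 m

On each constant-a segment, Δv = aΔt and Δx = v₀Δt + ½aΔt²; chain segment to segment.
0–4 s: v starts -6 m/s; Δx = -6·4 + ½·6·4² = 24 m; v ends 18 m/s.
4–6 s: v starts 18 m/s; Δx = 18·2 + ½·12·2² = 60 m; v ends 42 m/s.
6–12 s: v starts 42 m/s; Δx = 42·6 + ½·-10·6² = 72 m; v ends -18 m/s.
12–17 s: v starts -18 m/s; Δx = -18·5 + ½·4·5² = -40 m; v ends 2 m/s.
x(17) = -8 + Σ Δx = 108 m.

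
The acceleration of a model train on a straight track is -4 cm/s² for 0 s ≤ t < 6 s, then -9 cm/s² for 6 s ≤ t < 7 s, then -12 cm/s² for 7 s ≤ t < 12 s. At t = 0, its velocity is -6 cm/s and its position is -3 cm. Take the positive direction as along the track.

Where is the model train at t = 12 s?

On each constant-a segment, Δv = aΔt and Δx = v₀Δt + ½aΔt²; chain segment to segment.
0–6 s: v starts -6 cm/s; Δx = -6·6 + ½·-4·6² = -108 cm; v ends -30 cm/s.
6–7 s: v starts -30 cm/s; Δx = -30·1 + ½·-9·1² = -34.5 cm; v ends -39 cm/s.
7–12 s: v starts -39 cm/s; Δx = -39·5 + ½·-12·5² = -345 cm; v ends -99 cm/s.
x(12) = -3 + Σ Δx = -490.5 cm.

-490.5 cm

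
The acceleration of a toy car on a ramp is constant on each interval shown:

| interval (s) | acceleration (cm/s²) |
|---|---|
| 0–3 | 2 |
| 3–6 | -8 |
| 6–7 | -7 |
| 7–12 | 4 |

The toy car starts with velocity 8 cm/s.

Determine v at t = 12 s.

3 cm/s

Δv equals the area under the a-t graph; then v = v₀ + Δv.
0–3 s: 2 × 3 = 6 cm/s
3–6 s: -8 × 3 = -24 cm/s
6–7 s: -7 × 1 = -7 cm/s
7–12 s: 4 × 5 = 20 cm/s
Δv = -5 cm/s, so v(12) = 8 + (-5) = 3 cm/s.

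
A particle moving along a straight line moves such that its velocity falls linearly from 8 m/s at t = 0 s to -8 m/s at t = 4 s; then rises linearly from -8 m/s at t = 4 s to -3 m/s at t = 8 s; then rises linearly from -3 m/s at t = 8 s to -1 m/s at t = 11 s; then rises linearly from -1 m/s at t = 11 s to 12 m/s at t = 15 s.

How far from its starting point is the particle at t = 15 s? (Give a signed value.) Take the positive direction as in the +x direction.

-6 m

Net displacement equals the area under the velocity-time graph (areas below the axis count negative).
0–4 s: ½(8 + -8)(4) = 0 m
4–8 s: ½(-8 + -3)(4) = -22 m
8–11 s: ½(-3 + -1)(3) = -6 m
11–15 s: ½(-1 + 12)(4) = 22 m
Net displacement = -6 m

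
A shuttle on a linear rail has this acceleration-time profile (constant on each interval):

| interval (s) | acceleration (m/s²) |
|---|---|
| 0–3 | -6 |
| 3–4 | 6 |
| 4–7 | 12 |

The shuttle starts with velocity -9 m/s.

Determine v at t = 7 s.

15 m/s

Δv equals the area under the a-t graph; then v = v₀ + Δv.
0–3 s: -6 × 3 = -18 m/s
3–4 s: 6 × 1 = 6 m/s
4–7 s: 12 × 3 = 36 m/s
Δv = 24 m/s, so v(7) = -9 + (24) = 15 m/s.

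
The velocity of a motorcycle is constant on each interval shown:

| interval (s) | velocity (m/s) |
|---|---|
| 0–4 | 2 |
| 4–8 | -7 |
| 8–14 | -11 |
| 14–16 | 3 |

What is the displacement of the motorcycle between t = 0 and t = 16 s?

Displacement is the signed area under the v-t curve.
0–4 s: 2 × 4 = 8 m
4–8 s: -7 × 4 = -28 m
8–14 s: -11 × 6 = -66 m
14–16 s: 3 × 2 = 6 m
Net displacement = -80 m

-80 m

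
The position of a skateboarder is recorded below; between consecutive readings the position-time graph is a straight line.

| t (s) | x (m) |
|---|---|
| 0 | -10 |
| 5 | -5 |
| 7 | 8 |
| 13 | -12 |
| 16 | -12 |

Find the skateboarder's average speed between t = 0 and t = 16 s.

Average speed = (total path length)/(elapsed time); on a piecewise-linear x-t graph the path length is Σ|Δx|.
0–5 s: |Δx| = |-5 − -10| = 5 m
5–7 s: |Δx| = |8 − -5| = 13 m
7–13 s: |Δx| = |-12 − 8| = 20 m
13–16 s: |Δx| = |-12 − -12| = 0 m
Total path = 38 m; average speed = 38/16 = 2.375 m/s.

2.375 m/s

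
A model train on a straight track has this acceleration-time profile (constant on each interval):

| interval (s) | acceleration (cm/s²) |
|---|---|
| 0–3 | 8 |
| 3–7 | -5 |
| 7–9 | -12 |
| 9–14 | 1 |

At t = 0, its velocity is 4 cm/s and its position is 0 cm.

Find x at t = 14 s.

44.5 cm

On each constant-a segment, Δv = aΔt and Δx = v₀Δt + ½aΔt²; chain segment to segment.
0–3 s: v starts 4 cm/s; Δx = 4·3 + ½·8·3² = 48 cm; v ends 28 cm/s.
3–7 s: v starts 28 cm/s; Δx = 28·4 + ½·-5·4² = 72 cm; v ends 8 cm/s.
7–9 s: v starts 8 cm/s; Δx = 8·2 + ½·-12·2² = -8 cm; v ends -16 cm/s.
9–14 s: v starts -16 cm/s; Δx = -16·5 + ½·1·5² = -67.5 cm; v ends -11 cm/s.
x(14) = 0 + Σ Δx = 44.5 cm.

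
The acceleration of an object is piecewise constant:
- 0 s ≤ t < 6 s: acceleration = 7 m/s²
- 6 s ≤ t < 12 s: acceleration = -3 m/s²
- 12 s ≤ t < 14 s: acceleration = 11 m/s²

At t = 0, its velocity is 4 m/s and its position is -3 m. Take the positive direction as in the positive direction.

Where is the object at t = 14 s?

On each constant-a segment, Δv = aΔt and Δx = v₀Δt + ½aΔt²; chain segment to segment.
0–6 s: v starts 4 m/s; Δx = 4·6 + ½·7·6² = 150 m; v ends 46 m/s.
6–12 s: v starts 46 m/s; Δx = 46·6 + ½·-3·6² = 222 m; v ends 28 m/s.
12–14 s: v starts 28 m/s; Δx = 28·2 + ½·11·2² = 78 m; v ends 50 m/s.
x(14) = -3 + Σ Δx = 447 m.

447 m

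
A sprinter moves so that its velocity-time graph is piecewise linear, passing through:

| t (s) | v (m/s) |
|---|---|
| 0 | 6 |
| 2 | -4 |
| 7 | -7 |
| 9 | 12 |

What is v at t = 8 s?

On 7–9 s the graph is linear from -7 to 12 m/s: v(8) = -7 + (12 − -7)·(8 − 7)/(9 − 7) = 2.5 m/s.

2.5 m/s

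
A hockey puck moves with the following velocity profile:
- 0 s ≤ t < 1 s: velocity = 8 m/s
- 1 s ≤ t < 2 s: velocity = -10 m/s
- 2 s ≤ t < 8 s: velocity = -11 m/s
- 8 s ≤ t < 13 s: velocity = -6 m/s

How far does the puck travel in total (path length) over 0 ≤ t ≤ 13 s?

114 m

Total distance travelled is ∫|v| dt — sum the magnitudes of each area piece.
0–1 s: |8| × 1 = 8 m
1–2 s: |-10| × 1 = 10 m
2–8 s: |-11| × 6 = 66 m
8–13 s: |-6| × 5 = 30 m
Total distance = 114 m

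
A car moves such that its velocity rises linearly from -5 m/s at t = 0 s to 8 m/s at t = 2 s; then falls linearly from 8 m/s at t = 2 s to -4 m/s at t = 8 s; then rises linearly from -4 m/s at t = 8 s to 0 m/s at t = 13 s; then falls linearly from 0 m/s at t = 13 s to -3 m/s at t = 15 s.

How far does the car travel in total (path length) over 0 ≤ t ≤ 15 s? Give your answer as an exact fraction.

Distance (not displacement) is the total path length: add the absolute areas under v-t.
0–2 s: v = 0 at t = 10/13 s; triangle areas 25/13 + 64/13 = 89/13 m
2–8 s: v = 0 at t = 6 s; triangle areas 16 + 4 = 20 m
8–13 s: |½(-4 + 0)(5)| = 10 m
13–15 s: |½(0 + -3)(2)| = 3 m
Total distance = 518/13 m

518/13 m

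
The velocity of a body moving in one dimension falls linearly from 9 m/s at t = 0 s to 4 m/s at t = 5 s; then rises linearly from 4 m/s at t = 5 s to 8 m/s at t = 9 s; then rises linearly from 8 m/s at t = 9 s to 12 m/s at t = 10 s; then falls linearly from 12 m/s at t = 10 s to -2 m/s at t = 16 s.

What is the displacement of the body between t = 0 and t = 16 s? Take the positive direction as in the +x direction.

Net displacement equals the area under the velocity-time graph (areas below the axis count negative).
0–5 s: ½(9 + 4)(5) = 32.5 m
5–9 s: ½(4 + 8)(4) = 24 m
9–10 s: ½(8 + 12)(1) = 10 m
10–16 s: ½(12 + -2)(6) = 30 m
Net displacement = 96.5 m

96.5 m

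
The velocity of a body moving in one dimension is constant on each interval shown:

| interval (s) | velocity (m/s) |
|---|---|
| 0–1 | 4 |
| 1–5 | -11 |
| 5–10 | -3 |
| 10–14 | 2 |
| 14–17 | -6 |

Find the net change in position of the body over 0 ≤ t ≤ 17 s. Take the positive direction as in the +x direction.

-65 m

Displacement is the signed area under the v-t curve.
0–1 s: 4 × 1 = 4 m
1–5 s: -11 × 4 = -44 m
5–10 s: -3 × 5 = -15 m
10–14 s: 2 × 4 = 8 m
14–17 s: -6 × 3 = -18 m
Net displacement = -65 m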